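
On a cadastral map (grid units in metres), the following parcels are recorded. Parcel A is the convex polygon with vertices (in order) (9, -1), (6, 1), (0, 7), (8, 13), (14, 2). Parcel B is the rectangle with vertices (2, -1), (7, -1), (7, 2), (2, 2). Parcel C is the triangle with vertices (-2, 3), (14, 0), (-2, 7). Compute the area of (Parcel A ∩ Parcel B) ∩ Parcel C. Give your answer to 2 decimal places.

0.94

The region (Parcel A ∩ Parcel B) ∩ Parcel C is the polygon with vertices (5,2), (7,2), (7,1.312), (5.385,1.615).
By the shoelace formula its area is 0.94.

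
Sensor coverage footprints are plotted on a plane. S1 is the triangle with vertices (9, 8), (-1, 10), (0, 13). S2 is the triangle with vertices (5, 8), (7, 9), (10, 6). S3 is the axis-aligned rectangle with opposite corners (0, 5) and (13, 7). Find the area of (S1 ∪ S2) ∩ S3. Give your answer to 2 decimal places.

The region (S1 ∪ S2) ∩ S3 is the polygon with vertices (10,6), (7.5,7), (9,7).
By the shoelace formula its area is 0.75.

0.75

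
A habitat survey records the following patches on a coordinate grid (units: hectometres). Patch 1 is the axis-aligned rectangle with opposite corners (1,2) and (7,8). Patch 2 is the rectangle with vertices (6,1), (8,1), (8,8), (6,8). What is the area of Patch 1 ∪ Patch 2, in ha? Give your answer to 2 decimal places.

By inclusion–exclusion:
Individual areas: |Patch 1| = 36, |Patch 2| = 14.
|Patch 1∩Patch 2|: x∈[6,7], y∈[2,8] → 1·6 = 6.
|Patch 1 ∪ Patch 2| = 50 − 6 = 44.00.

44.00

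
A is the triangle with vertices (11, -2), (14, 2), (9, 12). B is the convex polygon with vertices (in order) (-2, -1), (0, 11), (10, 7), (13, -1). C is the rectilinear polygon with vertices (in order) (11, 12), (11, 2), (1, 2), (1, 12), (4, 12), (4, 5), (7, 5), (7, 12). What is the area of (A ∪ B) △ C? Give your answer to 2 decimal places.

100.97

|A ∪ B| = 139.9628.
|(A ∪ B) ∩ C| = 58.997.
|(A ∪ B) △ C| = 139.9628 + 79 − 117.9939 = 100.97.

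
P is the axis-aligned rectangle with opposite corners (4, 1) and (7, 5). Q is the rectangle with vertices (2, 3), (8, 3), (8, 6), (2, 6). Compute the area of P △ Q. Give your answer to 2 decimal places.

|P∩Q|: x∈[4,7], y∈[3,5] → 3·2 = 6.
|P △ Q| = |P| + |Q| − 2·|P∩Q| = 12 + 18 − 12 = 18.00.

18.00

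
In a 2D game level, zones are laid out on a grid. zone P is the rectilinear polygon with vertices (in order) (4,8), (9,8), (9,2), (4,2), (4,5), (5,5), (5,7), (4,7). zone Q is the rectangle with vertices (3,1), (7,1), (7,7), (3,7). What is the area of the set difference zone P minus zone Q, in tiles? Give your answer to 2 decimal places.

15.00

|zone P| = 28, |zone P∩zone Q| = 13.
|zone P ∖ zone Q| = |zone P| − |zone P∩zone Q| = 28 − 13 = 15.00.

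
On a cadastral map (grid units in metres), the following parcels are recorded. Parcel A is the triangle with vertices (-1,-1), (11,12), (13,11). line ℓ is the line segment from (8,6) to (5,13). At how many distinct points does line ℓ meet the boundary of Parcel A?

The segment meets the boundary at (7.195,7.878), (7.776,6.522).

2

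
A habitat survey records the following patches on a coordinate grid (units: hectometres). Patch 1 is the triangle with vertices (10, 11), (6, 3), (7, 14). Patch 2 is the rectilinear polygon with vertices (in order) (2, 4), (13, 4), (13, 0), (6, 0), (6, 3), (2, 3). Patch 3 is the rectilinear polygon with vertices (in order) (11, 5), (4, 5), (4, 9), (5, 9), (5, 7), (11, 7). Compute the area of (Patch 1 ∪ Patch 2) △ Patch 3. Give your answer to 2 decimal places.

|Patch 1 ∪ Patch 2| = 49.7955.
|(Patch 1 ∪ Patch 2) ∩ Patch 3| = 2.4545.
|(Patch 1 ∪ Patch 2) △ Patch 3| = 49.7955 + 16 − 4.9091 = 60.89.

60.89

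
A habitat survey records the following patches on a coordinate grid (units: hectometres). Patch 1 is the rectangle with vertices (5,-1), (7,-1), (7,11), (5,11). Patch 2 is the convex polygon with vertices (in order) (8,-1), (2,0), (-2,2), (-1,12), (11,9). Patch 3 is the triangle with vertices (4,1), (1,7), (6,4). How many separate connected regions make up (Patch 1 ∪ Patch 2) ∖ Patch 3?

1

(Patch 1 ∪ Patch 2) ∖ Patch 3 is a single connected region.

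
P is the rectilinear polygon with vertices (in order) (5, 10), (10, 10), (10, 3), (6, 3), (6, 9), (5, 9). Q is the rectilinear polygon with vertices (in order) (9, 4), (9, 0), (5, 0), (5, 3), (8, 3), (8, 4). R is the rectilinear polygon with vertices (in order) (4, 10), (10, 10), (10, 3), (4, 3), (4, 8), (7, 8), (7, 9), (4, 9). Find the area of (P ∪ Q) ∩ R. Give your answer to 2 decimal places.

28.00

|P ∪ Q| = 41.
|(P ∪ Q) ∩ R| = 28.00.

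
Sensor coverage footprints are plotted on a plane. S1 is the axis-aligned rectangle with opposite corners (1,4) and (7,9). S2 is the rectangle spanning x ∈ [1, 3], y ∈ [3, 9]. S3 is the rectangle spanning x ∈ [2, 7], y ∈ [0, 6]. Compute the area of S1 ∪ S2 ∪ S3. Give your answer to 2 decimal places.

By inclusion–exclusion:
Individual areas: |S1| = 30, |S2| = 12, |S3| = 30.
|S1∩S2|: x∈[1,3], y∈[4,9] → 2·5 = 10.
|S1∩S3|: x∈[2,7], y∈[4,6] → 5·2 = 10.
|S2∩S3|: x∈[2,3], y∈[3,6] → 1·3 = 3.
|S1∩S2∩S3| = 2.
|S1 ∪ S2 ∪ S3| = 72 − 23 + 2 = 51.00.

51.00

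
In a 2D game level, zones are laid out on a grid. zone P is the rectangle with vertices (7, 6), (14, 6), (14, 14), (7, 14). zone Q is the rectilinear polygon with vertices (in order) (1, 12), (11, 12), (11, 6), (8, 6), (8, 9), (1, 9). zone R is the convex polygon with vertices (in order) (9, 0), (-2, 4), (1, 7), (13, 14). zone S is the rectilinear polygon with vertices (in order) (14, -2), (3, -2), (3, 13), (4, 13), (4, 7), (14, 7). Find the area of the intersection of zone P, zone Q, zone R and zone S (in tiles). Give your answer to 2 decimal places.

The intersection is the polygon with vertices (10.714,6), (8,6), (8,7), (11,7).
By the shoelace formula its area is 2.86.

2.86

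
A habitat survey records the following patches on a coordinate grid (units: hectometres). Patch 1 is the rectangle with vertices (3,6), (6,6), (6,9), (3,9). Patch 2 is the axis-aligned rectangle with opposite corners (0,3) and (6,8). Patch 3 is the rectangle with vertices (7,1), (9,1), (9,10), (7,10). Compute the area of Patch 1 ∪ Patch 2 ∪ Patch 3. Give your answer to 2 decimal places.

By inclusion–exclusion:
Individual areas: |Patch 1| = 9, |Patch 2| = 30, |Patch 3| = 18.
|Patch 1∩Patch 2|: x∈[3,6], y∈[6,8] → 3·2 = 6.
|Patch 1∩Patch 3| = 0 (no overlap).
|Patch 2∩Patch 3| = 0 (no overlap).
|Patch 1∩Patch 2∩Patch 3| = 0.
|Patch 1 ∪ Patch 2 ∪ Patch 3| = 57 − 6 + 0 = 51.00.

51.00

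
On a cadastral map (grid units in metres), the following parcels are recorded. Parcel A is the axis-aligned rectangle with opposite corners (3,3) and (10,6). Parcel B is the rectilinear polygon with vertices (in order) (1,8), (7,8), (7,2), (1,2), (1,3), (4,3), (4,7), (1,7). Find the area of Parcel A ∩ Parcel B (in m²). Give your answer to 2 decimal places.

9.00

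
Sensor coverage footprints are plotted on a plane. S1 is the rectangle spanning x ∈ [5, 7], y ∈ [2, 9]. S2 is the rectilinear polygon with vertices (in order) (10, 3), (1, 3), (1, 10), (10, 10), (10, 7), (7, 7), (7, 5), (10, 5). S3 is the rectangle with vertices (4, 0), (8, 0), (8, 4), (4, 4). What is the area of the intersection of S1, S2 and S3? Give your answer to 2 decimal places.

The intersection is the polygon with vertices (5,3), (5,4), (7,4), (7,3).
By the shoelace formula its area is 2.00.

2.00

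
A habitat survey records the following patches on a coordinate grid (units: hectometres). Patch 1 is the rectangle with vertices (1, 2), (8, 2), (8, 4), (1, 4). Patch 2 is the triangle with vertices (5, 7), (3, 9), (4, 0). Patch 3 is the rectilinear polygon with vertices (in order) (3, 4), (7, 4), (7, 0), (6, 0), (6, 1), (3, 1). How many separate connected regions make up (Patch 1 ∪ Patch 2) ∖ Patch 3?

(Patch 1 ∪ Patch 2) ∖ Patch 3 splits into 4 disjoint pieces (area 2, area 0.127, area 4, area 5.9683).

4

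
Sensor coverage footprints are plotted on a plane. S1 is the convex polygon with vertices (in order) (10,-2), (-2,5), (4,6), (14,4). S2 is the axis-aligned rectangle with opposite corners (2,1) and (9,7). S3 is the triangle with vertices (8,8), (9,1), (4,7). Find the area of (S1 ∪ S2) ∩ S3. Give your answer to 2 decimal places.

12.43

The region (S1 ∪ S2) ∩ S3 is the polygon with vertices (8.143,7), (9,1), (4,7).
By the shoelace formula its area is 12.43.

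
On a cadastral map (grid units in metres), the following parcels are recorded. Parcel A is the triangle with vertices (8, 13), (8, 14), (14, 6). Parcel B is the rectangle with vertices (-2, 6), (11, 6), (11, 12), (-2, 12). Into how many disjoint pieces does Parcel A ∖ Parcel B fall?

Parcel A ∖ Parcel B splits into 2 disjoint pieces (area 1.0714, area 0.75).

2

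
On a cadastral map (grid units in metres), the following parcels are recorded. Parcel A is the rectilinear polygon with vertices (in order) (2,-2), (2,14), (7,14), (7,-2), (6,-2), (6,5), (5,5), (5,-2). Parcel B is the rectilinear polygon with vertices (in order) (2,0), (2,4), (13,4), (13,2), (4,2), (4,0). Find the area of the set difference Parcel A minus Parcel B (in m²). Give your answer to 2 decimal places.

|Parcel A| = 73, |Parcel A∩Parcel B| = 12.
|Parcel A ∖ Parcel B| = |Parcel A| − |Parcel A∩Parcel B| = 73 − 12 = 61.00.

61.00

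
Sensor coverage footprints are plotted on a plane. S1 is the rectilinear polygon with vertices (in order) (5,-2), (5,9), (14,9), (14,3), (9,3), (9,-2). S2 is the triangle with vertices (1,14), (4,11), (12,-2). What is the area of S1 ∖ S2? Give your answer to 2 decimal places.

70.63

|S1| = 74, |S1∩S2| = 3.3658.
|S1 ∖ S2| = |S1| − |S1∩S2| = 74 − 3.3658 = 70.63.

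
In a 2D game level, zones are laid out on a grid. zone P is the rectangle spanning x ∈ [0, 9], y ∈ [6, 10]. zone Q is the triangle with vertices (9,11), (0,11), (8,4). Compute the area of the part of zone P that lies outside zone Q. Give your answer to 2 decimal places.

15.43

|zone P| = 36, |zone P∩zone Q| = 20.5714.
|zone P ∖ zone Q| = |zone P| − |zone P∩zone Q| = 36 − 20.5714 = 15.43.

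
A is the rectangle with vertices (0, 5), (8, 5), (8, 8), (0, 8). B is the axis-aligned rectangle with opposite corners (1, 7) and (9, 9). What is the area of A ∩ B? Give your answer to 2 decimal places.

|A∩B|: x∈[1,8], y∈[7,8] → 7·1 = 7.

7.00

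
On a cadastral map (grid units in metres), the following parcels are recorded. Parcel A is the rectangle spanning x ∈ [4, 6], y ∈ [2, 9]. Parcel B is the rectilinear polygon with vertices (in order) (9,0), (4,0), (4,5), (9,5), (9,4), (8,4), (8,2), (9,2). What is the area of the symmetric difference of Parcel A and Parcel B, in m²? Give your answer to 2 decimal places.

25.00

|Parcel A| = 14, |Parcel B| = 23, |Parcel A∩Parcel B| = 6.
|Parcel A △ Parcel B| = |Parcel A| + |Parcel B| − 2·|Parcel A∩Parcel B| = 14 + 23 − 12 = 25.00.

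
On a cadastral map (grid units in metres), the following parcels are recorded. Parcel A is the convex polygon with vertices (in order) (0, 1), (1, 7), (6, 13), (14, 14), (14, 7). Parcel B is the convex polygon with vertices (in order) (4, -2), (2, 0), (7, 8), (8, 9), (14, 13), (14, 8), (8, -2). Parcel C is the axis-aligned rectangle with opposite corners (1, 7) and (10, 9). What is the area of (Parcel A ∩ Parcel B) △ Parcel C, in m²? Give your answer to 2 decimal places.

48.80

|Parcel A ∩ Parcel B| = 42.4254.
|(Parcel A ∩ Parcel B) ∩ Parcel C| = 5.8125.
|(Parcel A ∩ Parcel B) △ Parcel C| = 42.4254 + 18 − 11.625 = 48.80.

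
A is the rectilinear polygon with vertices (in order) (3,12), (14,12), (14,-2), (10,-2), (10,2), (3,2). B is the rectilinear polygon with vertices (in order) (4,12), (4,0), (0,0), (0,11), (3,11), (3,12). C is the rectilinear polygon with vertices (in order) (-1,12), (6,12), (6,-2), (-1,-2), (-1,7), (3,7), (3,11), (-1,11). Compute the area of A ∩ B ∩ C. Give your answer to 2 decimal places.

10.00

The intersection is the polygon with vertices (4,2), (3,2), (3,7), (3,11), (3,12), (4,12).
By the shoelace formula its area is 10.00.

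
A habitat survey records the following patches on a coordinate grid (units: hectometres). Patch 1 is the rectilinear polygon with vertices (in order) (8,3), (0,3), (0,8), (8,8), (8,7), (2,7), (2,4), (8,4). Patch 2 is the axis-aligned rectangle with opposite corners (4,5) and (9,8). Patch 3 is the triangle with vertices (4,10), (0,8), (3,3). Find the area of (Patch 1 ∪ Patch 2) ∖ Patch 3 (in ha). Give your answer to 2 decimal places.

27.65

|Patch 1 ∪ Patch 2| = 33.
|(Patch 1 ∪ Patch 2) ∩ Patch 3| = 5.3476.
|(Patch 1 ∪ Patch 2) ∖ Patch 3| = 33 − 5.3476 = 27.65.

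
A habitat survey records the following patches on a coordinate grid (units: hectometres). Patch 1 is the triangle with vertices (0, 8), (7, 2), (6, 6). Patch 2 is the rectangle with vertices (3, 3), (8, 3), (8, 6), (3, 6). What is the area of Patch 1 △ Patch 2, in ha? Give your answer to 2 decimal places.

|Patch 1| = 11, |Patch 2| = 15, |Patch 1∩Patch 2| = 6.6845.
|Patch 1 △ Patch 2| = |Patch 1| + |Patch 2| − 2·|Patch 1∩Patch 2| = 11 + 15 − 13.369 = 12.63.

12.63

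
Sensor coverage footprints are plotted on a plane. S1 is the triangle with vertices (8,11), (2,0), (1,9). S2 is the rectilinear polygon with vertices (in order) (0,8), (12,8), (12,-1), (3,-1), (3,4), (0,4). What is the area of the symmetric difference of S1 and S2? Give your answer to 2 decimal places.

91.42

|S1| = 32.5, |S2| = 93, |S1∩S2| = 17.0379.
|S1 △ S2| = |S1| + |S2| − 2·|S1∩S2| = 32.5 + 93 − 34.0758 = 91.42.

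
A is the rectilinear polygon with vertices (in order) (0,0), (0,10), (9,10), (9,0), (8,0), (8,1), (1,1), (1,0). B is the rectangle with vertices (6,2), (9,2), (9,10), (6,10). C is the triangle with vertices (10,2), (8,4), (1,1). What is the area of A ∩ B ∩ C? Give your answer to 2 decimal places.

The intersection is the polygon with vertices (9,2), (6,2), (6,3.143), (8,4), (9,3).
By the shoelace formula its area is 4.64.

4.64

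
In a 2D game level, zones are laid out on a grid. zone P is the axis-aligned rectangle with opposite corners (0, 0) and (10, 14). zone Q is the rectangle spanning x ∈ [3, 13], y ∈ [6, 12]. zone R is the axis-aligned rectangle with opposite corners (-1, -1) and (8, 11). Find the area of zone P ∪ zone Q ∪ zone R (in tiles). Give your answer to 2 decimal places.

By inclusion–exclusion:
Individual areas: |zone P| = 140, |zone Q| = 60, |zone R| = 108.
|zone P∩zone Q|: x∈[3,10], y∈[6,12] → 7·6 = 42.
|zone P∩zone R|: x∈[0,8], y∈[0,11] → 8·11 = 88.
|zone Q∩zone R|: x∈[3,8], y∈[6,11] → 5·5 = 25.
|zone P∩zone Q∩zone R| = 25.
|zone P ∪ zone Q ∪ zone R| = 308 − 155 + 25 = 178.00.

178.00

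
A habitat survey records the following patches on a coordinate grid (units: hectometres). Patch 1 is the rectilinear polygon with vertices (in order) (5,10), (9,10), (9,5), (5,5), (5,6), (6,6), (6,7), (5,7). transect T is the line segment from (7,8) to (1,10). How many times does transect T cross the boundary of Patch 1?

1

The segment meets the boundary at (5,8.667).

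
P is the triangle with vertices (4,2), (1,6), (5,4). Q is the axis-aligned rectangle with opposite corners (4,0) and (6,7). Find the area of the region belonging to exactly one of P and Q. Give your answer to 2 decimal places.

16.50

|P| = 5, |Q| = 14, |P∩Q| = 1.25.
|P △ Q| = |P| + |Q| − 2·|P∩Q| = 5 + 14 − 2.5 = 16.50.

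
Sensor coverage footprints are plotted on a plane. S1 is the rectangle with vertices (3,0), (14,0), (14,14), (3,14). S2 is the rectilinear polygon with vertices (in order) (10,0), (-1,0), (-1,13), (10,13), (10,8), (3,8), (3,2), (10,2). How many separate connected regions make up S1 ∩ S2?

S1 ∩ S2 splits into 2 disjoint pieces (area 35, area 14).

2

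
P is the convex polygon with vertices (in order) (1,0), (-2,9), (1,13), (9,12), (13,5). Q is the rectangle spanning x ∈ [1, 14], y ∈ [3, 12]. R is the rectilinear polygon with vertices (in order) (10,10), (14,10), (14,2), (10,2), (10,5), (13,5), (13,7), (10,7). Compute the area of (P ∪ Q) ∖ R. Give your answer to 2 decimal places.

|P ∪ Q| = 151.3.
|(P ∪ Q) ∩ R| = 22.
|(P ∪ Q) ∖ R| = 151.3 − 22 = 129.30.

129.30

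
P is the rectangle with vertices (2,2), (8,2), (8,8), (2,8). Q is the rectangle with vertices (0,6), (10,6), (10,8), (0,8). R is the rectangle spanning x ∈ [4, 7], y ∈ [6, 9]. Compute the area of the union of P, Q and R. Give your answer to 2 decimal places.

By inclusion–exclusion:
Individual areas: |P| = 36, |Q| = 20, |R| = 9.
|P∩Q|: x∈[2,8], y∈[6,8] → 6·2 = 12.
|P∩R|: x∈[4,7], y∈[6,8] → 3·2 = 6.
|Q∩R|: x∈[4,7], y∈[6,8] → 3·2 = 6.
|P∩Q∩R| = 6.
|P ∪ Q ∪ R| = 65 − 24 + 6 = 47.00.

47.00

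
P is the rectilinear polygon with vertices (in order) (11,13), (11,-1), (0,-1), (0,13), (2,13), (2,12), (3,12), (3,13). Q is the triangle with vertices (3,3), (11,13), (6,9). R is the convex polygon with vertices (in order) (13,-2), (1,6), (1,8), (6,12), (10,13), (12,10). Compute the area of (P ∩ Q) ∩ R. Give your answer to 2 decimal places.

8.72

The region (P ∩ Q) ∩ R is the polygon with vertices (6,9), (10.348,12.478), (10.454,12.318), (3.87,4.087), (3.625,4.25).
By the shoelace formula its area is 8.72.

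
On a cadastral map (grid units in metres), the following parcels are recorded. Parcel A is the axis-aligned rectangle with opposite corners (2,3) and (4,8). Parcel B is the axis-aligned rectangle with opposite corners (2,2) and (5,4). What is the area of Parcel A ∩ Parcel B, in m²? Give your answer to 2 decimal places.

2.00

|Parcel A∩Parcel B|: x∈[2,4], y∈[3,4] → 2·1 = 2.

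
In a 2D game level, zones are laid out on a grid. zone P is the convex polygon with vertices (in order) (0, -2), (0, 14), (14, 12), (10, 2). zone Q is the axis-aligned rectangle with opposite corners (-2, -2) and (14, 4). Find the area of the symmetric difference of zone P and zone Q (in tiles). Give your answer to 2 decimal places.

|zone P| = 154, |zone Q| = 96, |zone P∩zone Q| = 40.8.
|zone P △ zone Q| = |zone P| + |zone Q| − 2·|zone P∩zone Q| = 154 + 96 − 81.6 = 168.40.

168.40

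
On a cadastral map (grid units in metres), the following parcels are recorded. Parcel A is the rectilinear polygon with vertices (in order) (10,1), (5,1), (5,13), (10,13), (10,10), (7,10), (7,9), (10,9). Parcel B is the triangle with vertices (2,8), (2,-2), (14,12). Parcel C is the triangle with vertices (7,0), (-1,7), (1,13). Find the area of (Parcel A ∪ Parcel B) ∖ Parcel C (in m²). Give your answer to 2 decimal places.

78.55

|Parcel A ∪ Parcel B| = 92.75.
|(Parcel A ∪ Parcel B) ∩ Parcel C| = 14.1996.
|(Parcel A ∪ Parcel B) ∖ Parcel C| = 92.75 − 14.1996 = 78.55.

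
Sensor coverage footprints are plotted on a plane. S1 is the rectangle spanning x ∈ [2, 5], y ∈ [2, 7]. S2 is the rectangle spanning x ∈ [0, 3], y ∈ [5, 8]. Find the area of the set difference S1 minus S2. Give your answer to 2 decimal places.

|S1∩S2|: x∈[2,3], y∈[5,7] → 1·2 = 2.
|S1| = 15.
|S1 ∖ S2| = |S1| − |S1∩S2| = 15 − 2 = 13.00.

13.00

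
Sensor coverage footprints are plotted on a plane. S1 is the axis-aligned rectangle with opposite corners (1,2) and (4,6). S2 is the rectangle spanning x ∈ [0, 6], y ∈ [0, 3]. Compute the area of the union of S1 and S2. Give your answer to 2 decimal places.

27.00

By inclusion–exclusion:
Individual areas: |S1| = 12, |S2| = 18.
|S1∩S2|: x∈[1,4], y∈[2,3] → 3·1 = 3.
|S1 ∪ S2| = 30 − 3 = 27.00.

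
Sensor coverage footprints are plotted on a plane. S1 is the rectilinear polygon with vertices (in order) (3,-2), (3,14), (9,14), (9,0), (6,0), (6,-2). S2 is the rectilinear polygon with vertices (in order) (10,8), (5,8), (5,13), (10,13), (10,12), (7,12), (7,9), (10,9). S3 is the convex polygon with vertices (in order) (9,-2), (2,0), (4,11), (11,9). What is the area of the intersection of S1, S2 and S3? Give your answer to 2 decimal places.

The intersection is the polygon with vertices (7,9), (9,9), (9,8), (5,8), (5,10.714), (7,10.143).
By the shoelace formula its area is 6.86.

6.86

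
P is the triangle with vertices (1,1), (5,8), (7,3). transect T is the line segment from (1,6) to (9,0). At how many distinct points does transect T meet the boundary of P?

2

The segment meets the boundary at (5.615,2.538), (3,4.5).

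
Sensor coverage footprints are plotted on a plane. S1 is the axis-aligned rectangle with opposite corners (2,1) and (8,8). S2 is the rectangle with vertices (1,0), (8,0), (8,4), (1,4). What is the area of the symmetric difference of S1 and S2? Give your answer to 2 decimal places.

34.00

|S1∩S2|: x∈[2,8], y∈[1,4] → 6·3 = 18.
|S1 △ S2| = |S1| + |S2| − 2·|S1∩S2| = 42 + 28 − 36 = 34.00.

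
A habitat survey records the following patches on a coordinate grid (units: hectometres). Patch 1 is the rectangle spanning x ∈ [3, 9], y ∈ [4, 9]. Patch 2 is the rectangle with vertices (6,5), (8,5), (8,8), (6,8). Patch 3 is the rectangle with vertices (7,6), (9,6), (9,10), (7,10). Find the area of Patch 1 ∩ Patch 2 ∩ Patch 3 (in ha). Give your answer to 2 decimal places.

The intersection is the polygon with vertices (8,8), (8,6), (7,6), (7,8).
By the shoelace formula its area is 2.00.

2.00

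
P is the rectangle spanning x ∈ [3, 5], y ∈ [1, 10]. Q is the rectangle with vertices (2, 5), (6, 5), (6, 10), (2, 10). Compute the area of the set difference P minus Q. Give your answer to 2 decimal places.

|P∩Q|: x∈[3,5], y∈[5,10] → 2·5 = 10.
|P| = 18.
|P ∖ Q| = |P| − |P∩Q| = 18 − 10 = 8.00.

8.00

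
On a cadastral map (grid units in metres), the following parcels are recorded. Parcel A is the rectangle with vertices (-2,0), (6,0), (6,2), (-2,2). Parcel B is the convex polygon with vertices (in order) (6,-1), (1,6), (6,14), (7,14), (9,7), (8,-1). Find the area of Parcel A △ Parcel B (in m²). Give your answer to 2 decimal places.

|Parcel A| = 16, |Parcel B| = 71.5, |Parcel A∩Parcel B| = 2.8571.
|Parcel A △ Parcel B| = |Parcel A| + |Parcel B| − 2·|Parcel A∩Parcel B| = 16 + 71.5 − 5.7143 = 81.79.

81.79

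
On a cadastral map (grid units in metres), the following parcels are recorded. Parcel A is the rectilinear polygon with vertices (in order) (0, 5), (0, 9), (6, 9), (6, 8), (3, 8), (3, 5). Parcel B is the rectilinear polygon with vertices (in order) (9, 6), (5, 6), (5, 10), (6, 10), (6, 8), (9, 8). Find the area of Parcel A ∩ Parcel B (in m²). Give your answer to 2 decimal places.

The intersection is the polygon with vertices (6,9), (6,8), (5,8), (5,9).
By the shoelace formula its area is 1.00.

1.00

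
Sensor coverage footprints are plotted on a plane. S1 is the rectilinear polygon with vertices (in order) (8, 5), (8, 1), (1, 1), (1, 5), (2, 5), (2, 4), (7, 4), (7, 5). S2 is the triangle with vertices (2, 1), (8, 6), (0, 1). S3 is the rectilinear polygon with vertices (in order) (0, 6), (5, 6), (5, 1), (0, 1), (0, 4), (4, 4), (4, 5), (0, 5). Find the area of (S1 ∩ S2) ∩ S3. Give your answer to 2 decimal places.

3.74

The region (S1 ∩ S2) ∩ S3 is the polygon with vertices (1,1.625), (4.8,4), (5,4), (5,3.5), (2,1), (1,1).
By the shoelace formula its area is 3.74.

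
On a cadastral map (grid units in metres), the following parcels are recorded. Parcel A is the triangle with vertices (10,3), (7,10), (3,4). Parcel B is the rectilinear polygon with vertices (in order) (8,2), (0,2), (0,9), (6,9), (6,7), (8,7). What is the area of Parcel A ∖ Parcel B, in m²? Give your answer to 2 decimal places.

|Parcel A| = 23, |Parcel A∩Parcel B| = 14.5357.
|Parcel A ∖ Parcel B| = |Parcel A| − |Parcel A∩Parcel B| = 23 − 14.5357 = 8.46.

8.46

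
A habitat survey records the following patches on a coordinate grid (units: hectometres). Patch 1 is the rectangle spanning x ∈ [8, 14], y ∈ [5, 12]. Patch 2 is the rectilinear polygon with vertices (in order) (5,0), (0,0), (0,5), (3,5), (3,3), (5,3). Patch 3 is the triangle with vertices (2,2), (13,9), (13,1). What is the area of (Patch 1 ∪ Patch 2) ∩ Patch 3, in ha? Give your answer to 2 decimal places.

14.67

|Patch 1 ∪ Patch 2| = 63.
|(Patch 1 ∪ Patch 2) ∩ Patch 3| = 14.67.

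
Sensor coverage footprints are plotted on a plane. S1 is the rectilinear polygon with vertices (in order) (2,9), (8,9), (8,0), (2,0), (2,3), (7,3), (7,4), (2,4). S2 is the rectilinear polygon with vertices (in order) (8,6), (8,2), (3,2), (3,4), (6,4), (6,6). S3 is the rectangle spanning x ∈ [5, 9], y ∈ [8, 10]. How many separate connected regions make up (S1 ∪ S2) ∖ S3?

1

(S1 ∪ S2) ∖ S3 is a single connected region.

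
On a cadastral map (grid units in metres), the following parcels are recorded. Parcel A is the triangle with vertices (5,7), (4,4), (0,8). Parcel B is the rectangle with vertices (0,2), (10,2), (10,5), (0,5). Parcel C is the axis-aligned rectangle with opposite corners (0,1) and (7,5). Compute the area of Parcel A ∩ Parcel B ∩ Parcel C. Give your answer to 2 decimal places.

0.67

The intersection is the polygon with vertices (3,5), (4.333,5), (4,4).
By the shoelace formula its area is 0.67.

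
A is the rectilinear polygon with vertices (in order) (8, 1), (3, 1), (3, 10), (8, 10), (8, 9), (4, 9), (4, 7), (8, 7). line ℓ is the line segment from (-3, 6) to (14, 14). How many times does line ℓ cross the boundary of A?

2

The segment meets the boundary at (5.5,10), (3,8.824).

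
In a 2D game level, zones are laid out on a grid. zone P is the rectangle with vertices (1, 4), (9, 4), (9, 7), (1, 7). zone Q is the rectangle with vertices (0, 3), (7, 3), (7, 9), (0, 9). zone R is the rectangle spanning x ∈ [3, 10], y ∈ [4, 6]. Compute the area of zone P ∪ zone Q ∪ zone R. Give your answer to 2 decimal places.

50.00

By inclusion–exclusion:
Individual areas: |zone P| = 24, |zone Q| = 42, |zone R| = 14.
|zone P∩zone Q|: x∈[1,7], y∈[4,7] → 6·3 = 18.
|zone P∩zone R|: x∈[3,9], y∈[4,6] → 6·2 = 12.
|zone Q∩zone R|: x∈[3,7], y∈[4,6] → 4·2 = 8.
|zone P∩zone Q∩zone R| = 8.
|zone P ∪ zone Q ∪ zone R| = 80 − 38 + 8 = 50.00.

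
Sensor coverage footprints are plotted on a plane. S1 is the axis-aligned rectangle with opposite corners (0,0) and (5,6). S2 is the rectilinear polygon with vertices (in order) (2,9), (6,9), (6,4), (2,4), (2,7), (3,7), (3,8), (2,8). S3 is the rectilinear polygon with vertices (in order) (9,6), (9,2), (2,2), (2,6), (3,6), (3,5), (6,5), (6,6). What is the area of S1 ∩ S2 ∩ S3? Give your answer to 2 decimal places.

The intersection is the polygon with vertices (5,4), (2,4), (2,6), (3,6), (3,5), (5,5).
By the shoelace formula its area is 4.00.

4.00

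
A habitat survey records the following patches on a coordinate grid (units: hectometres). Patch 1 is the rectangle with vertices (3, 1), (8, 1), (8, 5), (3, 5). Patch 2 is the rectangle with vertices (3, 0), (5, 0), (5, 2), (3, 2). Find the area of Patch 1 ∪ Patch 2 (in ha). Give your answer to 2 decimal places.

22.00

By inclusion–exclusion:
Individual areas: |Patch 1| = 20, |Patch 2| = 4.
|Patch 1∩Patch 2|: x∈[3,5], y∈[1,2] → 2·1 = 2.
|Patch 1 ∪ Patch 2| = 24 − 2 = 22.00.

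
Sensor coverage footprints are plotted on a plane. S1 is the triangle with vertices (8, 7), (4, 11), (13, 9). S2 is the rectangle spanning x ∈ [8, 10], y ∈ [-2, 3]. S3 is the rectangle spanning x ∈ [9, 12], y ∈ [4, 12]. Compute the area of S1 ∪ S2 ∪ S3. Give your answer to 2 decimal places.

By inclusion–exclusion:
Individual areas: |S1| = 14, |S2| = 10, |S3| = 24.
|S1∩S2| = 0.
|S1∩S3| = 4.6667.
|S2∩S3| = 0 (no overlap).
|S1∩S2∩S3| = 0.
|S1 ∪ S2 ∪ S3| = 48 − 4.6667 + 0 = 43.33.

43.33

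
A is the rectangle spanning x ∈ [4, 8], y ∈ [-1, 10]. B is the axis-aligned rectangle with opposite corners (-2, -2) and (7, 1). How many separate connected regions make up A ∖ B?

A ∖ B is a single connected region.

1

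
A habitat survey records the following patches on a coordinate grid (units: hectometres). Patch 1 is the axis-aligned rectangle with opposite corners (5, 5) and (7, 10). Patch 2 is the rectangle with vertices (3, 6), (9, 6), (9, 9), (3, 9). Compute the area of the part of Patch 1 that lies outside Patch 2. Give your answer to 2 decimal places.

4.00

|Patch 1∩Patch 2|: x∈[5,7], y∈[6,9] → 2·3 = 6.
|Patch 1| = 10.
|Patch 1 ∖ Patch 2| = |Patch 1| − |Patch 1∩Patch 2| = 10 − 6 = 4.00.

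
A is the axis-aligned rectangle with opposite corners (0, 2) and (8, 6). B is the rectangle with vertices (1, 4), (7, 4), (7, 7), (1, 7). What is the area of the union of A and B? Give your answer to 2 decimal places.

By inclusion–exclusion:
Individual areas: |A| = 32, |B| = 18.
|A∩B|: x∈[1,7], y∈[4,6] → 6·2 = 12.
|A ∪ B| = 50 − 12 = 38.00.

38.00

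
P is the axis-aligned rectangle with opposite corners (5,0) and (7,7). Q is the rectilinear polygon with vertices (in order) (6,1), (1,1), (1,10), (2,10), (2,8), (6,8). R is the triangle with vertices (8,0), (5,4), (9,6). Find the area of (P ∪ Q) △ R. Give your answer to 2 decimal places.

48.67

|P ∪ Q| = 45.
|(P ∪ Q) ∩ R| = 3.6667.
|(P ∪ Q) △ R| = 45 + 11 − 7.3333 = 48.67.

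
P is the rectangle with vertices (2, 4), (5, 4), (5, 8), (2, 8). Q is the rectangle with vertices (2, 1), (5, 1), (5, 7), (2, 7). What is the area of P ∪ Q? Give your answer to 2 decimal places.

By inclusion–exclusion:
Individual areas: |P| = 12, |Q| = 18.
|P∩Q|: x∈[2,5], y∈[4,7] → 3·3 = 9.
|P ∪ Q| = 30 − 9 = 21.00.

21.00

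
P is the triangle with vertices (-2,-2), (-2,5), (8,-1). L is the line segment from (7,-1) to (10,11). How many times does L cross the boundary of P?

1

The segment meets the boundary at (7.13,-0.478).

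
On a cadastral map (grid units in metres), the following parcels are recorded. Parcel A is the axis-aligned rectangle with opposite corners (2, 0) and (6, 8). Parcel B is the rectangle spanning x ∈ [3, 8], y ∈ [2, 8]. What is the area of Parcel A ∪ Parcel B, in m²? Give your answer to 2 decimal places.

By inclusion–exclusion:
Individual areas: |Parcel A| = 32, |Parcel B| = 30.
|Parcel A∩Parcel B|: x∈[3,6], y∈[2,8] → 3·6 = 18.
|Parcel A ∪ Parcel B| = 62 − 18 = 44.00.

44.00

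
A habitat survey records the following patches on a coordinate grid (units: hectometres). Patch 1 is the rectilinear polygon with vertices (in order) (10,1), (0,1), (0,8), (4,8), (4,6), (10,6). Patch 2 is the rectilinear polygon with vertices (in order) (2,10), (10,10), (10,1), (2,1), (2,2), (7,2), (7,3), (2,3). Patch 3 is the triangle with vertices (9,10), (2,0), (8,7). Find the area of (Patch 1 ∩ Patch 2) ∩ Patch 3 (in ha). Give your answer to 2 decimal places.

|Patch 1 ∩ Patch 2| = 39.
|(Patch 1 ∩ Patch 2) ∩ Patch 3| = 2.36.

2.36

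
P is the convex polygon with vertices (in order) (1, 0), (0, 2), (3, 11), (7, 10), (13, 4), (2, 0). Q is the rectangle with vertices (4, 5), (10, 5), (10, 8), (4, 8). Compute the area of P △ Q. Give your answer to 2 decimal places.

63.50

|P| = 80.5, |Q| = 18, |P∩Q| = 17.5.
|P △ Q| = |P| + |Q| − 2·|P∩Q| = 80.5 + 18 − 35 = 63.50.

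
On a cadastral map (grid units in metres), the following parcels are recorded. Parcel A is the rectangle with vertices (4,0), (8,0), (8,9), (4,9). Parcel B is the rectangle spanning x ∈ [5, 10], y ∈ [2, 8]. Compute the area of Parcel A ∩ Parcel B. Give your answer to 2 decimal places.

18.00

|Parcel A∩Parcel B|: x∈[5,8], y∈[2,8] → 3·6 = 18.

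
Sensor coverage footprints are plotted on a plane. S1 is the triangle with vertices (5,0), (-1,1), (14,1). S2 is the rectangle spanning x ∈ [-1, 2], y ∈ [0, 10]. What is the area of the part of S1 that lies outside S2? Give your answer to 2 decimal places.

6.75

|S1| = 7.5, |S1∩S2| = 0.75.
|S1 ∖ S2| = |S1| − |S1∩S2| = 7.5 − 0.75 = 6.75.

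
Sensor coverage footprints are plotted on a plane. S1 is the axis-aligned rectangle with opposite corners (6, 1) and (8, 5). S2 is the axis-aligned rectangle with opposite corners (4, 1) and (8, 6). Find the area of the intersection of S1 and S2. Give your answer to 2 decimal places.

|S1∩S2|: x∈[6,8], y∈[1,5] → 2·4 = 8.

8.00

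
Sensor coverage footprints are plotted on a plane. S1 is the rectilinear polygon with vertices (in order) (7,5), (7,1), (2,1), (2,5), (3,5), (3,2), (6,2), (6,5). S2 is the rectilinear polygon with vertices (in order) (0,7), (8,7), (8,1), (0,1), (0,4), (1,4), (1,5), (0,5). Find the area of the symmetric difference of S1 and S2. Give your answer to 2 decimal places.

36.00

|S1| = 11, |S2| = 47, |S1∩S2| = 11.
|S1 △ S2| = |S1| + |S2| − 2·|S1∩S2| = 11 + 47 − 22 = 36.00.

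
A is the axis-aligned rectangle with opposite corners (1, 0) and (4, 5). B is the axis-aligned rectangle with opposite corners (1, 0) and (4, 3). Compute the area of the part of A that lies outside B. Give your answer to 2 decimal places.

6.00

|A∩B|: x∈[1,4], y∈[0,3] → 3·3 = 9.
|A| = 15.
|A ∖ B| = |A| − |A∩B| = 15 − 9 = 6.00.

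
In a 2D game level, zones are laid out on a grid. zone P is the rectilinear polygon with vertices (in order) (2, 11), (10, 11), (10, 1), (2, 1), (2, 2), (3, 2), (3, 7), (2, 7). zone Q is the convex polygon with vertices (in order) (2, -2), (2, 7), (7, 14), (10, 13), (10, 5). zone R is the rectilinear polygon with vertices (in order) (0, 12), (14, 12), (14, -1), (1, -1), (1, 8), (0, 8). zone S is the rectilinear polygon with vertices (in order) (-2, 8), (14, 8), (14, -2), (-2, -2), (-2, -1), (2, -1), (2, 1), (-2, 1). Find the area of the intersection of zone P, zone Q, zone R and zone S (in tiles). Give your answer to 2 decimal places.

41.50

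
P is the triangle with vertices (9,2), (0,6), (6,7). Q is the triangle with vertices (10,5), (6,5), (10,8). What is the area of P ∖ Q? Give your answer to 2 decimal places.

16.13

|P| = 16.5, |P∩Q| = 0.3724.
|P ∖ Q| = |P| − |P∩Q| = 16.5 − 0.3724 = 16.13.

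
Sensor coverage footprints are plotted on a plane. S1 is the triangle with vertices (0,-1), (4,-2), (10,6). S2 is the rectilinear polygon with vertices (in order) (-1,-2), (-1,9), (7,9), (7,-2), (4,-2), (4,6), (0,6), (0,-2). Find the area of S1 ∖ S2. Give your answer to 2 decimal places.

|S1| = 19, |S1∩S2| = 8.55.
|S1 ∖ S2| = |S1| − |S1∩S2| = 19 − 8.55 = 10.45.

10.45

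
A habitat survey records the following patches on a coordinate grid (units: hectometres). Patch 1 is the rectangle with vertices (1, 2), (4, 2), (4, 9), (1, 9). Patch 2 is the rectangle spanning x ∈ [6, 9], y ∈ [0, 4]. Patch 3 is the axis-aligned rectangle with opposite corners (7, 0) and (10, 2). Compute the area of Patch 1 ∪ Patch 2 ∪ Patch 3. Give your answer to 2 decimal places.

By inclusion–exclusion:
Individual areas: |Patch 1| = 21, |Patch 2| = 12, |Patch 3| = 6.
|Patch 1∩Patch 2| = 0 (no overlap).
|Patch 1∩Patch 3| = 0 (no overlap).
|Patch 2∩Patch 3|: x∈[7,9], y∈[0,2] → 2·2 = 4.
|Patch 1∩Patch 2∩Patch 3| = 0.
|Patch 1 ∪ Patch 2 ∪ Patch 3| = 39 − 4 + 0 = 35.00.

35.00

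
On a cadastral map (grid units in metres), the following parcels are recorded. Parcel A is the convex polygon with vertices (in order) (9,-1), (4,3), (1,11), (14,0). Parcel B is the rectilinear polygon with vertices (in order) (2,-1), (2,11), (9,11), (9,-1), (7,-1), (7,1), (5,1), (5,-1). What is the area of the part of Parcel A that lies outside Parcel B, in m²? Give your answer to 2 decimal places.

|Parcel A| = 48, |Parcel A∩Parcel B| = 33.9128.
|Parcel A ∖ Parcel B| = |Parcel A| − |Parcel A∩Parcel B| = 48 − 33.9128 = 14.09.

14.09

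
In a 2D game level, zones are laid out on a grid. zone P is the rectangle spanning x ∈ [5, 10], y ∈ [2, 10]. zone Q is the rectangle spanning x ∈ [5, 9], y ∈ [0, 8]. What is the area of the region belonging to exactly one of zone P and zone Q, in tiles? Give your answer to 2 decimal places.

24.00

|zone P∩zone Q|: x∈[5,9], y∈[2,8] → 4·6 = 24.
|zone P △ zone Q| = |zone P| + |zone Q| − 2·|zone P∩zone Q| = 40 + 32 − 48 = 24.00.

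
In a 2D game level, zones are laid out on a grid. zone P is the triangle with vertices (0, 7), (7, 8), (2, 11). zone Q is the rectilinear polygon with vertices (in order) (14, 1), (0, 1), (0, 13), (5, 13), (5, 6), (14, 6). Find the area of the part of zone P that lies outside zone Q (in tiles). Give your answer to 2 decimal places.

|zone P| = 13, |zone P∩zone Q| = 11.5143.
|zone P ∖ zone Q| = |zone P| − |zone P∩zone Q| = 13 − 11.5143 = 1.49.

1.49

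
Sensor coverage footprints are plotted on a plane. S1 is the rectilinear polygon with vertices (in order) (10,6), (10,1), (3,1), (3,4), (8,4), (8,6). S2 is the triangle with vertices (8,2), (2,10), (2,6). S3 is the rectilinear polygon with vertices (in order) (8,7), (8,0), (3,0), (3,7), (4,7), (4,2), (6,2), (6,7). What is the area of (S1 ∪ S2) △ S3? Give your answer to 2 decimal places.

34.17

|S1 ∪ S2| = 35.5.
|(S1 ∪ S2) ∩ S3| = 13.1667.
|(S1 ∪ S2) △ S3| = 35.5 + 25 − 26.3333 = 34.17.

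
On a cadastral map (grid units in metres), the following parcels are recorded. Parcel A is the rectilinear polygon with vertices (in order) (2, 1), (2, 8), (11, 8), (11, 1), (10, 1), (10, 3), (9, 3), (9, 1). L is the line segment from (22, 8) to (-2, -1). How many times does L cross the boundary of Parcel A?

The segment meets the boundary at (3.333,1), (11,3.875).

2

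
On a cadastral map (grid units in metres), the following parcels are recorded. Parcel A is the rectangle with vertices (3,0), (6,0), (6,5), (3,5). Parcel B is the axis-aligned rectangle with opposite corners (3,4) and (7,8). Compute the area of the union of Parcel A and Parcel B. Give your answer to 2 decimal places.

By inclusion–exclusion:
Individual areas: |Parcel A| = 15, |Parcel B| = 16.
|Parcel A∩Parcel B|: x∈[3,6], y∈[4,5] → 3·1 = 3.
|Parcel A ∪ Parcel B| = 31 − 3 = 28.00.

28.00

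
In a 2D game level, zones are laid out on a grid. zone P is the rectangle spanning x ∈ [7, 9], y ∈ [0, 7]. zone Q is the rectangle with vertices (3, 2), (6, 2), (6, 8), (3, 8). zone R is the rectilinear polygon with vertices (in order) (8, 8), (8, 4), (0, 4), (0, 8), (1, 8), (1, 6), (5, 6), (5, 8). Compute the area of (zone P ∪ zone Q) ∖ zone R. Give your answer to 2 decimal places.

|zone P ∪ zone Q| = 32.
|(zone P ∪ zone Q) ∩ zone R| = 11.
|(zone P ∪ zone Q) ∖ zone R| = 32 − 11 = 21.00.

21.00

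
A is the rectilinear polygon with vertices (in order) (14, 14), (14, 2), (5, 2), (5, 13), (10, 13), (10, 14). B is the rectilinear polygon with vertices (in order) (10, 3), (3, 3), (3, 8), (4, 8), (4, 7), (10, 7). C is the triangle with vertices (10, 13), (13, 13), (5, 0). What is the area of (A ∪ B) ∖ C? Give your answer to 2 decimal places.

|A ∪ B| = 112.
|(A ∪ B) ∩ C| = 19.0385.
|(A ∪ B) ∖ C| = 112 − 19.0385 = 92.96.

92.96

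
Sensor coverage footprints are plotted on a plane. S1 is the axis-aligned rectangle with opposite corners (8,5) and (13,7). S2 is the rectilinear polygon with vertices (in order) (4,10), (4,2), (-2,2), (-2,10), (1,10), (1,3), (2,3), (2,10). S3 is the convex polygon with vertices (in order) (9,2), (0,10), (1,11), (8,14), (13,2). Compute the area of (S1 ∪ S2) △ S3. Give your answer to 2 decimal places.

|S1 ∪ S2| = 51.
|(S1 ∪ S2) ∩ S3| = 12.4444.
|(S1 ∪ S2) △ S3| = 51 + 76 − 24.8889 = 102.11.

102.11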